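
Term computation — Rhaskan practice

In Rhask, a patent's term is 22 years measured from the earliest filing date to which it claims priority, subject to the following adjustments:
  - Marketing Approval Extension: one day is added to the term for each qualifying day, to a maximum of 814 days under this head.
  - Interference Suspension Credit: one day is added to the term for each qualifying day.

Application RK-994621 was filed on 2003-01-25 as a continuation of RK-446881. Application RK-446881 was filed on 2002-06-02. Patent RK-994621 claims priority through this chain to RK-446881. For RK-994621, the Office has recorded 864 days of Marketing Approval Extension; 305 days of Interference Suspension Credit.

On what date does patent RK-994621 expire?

2027-06-26

Earliest priority filing: 2 June 2002.
Base term: 2 June 2002 + 22 years → 2 June 2024.
Marketing Approval Extension: 864 days claimed exceeds the 814-day cap, so +814 days → 25 August 2026.
Interference Suspension Credit: +305 days → 26 June 2027.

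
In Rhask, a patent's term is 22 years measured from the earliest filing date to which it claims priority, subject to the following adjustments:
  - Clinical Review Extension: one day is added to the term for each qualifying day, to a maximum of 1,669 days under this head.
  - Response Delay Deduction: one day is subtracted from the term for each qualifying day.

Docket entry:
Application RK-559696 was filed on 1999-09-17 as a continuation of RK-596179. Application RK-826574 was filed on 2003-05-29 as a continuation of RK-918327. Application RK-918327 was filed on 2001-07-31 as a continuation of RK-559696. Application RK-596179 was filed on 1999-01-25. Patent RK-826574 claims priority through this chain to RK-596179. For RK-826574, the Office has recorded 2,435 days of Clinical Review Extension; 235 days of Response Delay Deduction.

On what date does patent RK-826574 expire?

Earliest priority filing: 25 January 1999.
Base term: 25 January 1999 + 22 years → 25 January 2021.
Clinical Review Extension: 2435 days claimed exceeds the 1669-day cap, so +1669 days → 21 August 2025.
Response Delay Deduction: −235 days → 29 December 2024.

2024-12-29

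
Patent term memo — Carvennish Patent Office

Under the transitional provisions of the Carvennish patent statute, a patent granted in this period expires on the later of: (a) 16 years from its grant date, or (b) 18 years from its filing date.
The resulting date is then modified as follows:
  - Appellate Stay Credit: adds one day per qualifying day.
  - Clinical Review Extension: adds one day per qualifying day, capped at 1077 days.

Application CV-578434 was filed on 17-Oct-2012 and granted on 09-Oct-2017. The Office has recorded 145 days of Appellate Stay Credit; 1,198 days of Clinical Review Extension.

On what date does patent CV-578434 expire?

(a) grant + 16 years → 9 October 2033.
(b) filing + 18 years → 17 October 2030.
Later of the two: 9 October 2033.
Appellate Stay Credit: +145 days → 3 March 2034.
Clinical Review Extension: 1198 days claimed exceeds the 1077-day cap, so +1077 days → 12 February 2037.

2037-02-12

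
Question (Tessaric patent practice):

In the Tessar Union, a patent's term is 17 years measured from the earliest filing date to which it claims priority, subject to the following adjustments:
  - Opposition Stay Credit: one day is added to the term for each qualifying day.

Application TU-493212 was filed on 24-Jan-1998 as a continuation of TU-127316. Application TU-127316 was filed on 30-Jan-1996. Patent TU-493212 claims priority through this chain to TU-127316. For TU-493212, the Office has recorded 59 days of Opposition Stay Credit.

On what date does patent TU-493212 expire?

Earliest priority filing: 30 January 1996.
Base term: 30 January 1996 + 17 years → 30 January 2013.
Opposition Stay Credit: +59 days → 30 March 2013.

March 30, 2013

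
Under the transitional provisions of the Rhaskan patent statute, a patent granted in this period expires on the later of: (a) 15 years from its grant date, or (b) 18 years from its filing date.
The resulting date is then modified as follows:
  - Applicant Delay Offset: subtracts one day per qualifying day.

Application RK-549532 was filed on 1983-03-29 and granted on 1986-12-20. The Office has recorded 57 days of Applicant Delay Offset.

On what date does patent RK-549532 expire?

October 24, 2001

(a) grant + 15 years → 20 December 2001.
(b) filing + 18 years → 29 March 2001.
Later of the two: 20 December 2001.
Applicant Delay Offset: −57 days → 24 October 2001.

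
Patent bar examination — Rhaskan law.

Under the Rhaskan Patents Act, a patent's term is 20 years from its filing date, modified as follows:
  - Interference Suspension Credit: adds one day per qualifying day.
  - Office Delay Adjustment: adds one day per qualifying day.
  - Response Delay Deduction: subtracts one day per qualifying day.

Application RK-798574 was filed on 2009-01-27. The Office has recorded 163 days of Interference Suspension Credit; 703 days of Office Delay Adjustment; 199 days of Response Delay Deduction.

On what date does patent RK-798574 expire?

Base term: filing date + 20 years → 27 January 2029.
Interference Suspension Credit: +163 days → 9 July 2029.
Office Delay Adjustment: +703 days → 12 June 2031.
Response Delay Deduction: −199 days → 25 November 2030.

November 25, 2030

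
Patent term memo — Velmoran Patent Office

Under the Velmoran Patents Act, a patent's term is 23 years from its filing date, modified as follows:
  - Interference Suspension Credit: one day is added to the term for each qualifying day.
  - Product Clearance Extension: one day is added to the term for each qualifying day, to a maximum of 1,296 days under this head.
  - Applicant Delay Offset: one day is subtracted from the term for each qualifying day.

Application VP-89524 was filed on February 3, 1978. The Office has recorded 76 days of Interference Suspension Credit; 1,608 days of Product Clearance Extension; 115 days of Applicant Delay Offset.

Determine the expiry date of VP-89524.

2004-07-14

Base term: filing date + 23 years → 3 February 2001.
Interference Suspension Credit: +76 days → 20 April 2001.
Product Clearance Extension: 1608 days claimed exceeds the 1296-day cap, so +1296 days → 6 November 2004.
Applicant Delay Offset: −115 days → 14 July 2004.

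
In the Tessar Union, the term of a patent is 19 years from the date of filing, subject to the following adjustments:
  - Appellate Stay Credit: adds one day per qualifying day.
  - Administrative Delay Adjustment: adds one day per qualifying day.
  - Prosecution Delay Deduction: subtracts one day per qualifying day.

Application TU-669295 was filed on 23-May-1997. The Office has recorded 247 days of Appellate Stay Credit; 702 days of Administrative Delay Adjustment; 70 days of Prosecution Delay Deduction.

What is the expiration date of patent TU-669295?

October 19, 2018

Base term: filing date + 19 years → 23 May 2016.
Appellate Stay Credit: +247 days → 25 January 2017.
Administrative Delay Adjustment: +702 days → 28 December 2018.
Prosecution Delay Deduction: −70 days → 19 October 2018.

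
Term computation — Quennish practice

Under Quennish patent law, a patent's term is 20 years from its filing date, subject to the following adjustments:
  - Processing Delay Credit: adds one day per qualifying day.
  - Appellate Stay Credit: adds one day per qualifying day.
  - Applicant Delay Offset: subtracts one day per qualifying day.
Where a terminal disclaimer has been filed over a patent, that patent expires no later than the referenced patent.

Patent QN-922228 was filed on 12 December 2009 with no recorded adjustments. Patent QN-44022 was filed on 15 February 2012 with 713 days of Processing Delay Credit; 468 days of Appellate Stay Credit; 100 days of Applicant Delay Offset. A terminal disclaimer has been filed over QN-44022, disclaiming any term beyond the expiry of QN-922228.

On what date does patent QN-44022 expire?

December 12, 2029

Natural term of QN-44022:
  Base: filing + 20 years → 15 February 2032.
  Processing Delay Credit: +713 days → 28 January 2034.
  Appellate Stay Credit: +468 days → 11 May 2035.
  Applicant Delay Offset: −100 days → 31 January 2035.
Expiry of referenced patent QN-922228:
  Base: filing + 20 years → 12 December 2029.
Terminal disclaimer: QN-44022 expires on the earlier of 31 January 2035 and 12 December 2029.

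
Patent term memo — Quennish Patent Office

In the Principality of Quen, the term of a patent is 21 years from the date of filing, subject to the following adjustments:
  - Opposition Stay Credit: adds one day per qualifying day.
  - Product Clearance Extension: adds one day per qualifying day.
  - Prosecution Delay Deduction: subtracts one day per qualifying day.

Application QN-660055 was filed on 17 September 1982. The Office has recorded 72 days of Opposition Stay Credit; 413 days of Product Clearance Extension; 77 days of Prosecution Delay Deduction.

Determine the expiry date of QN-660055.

Base term: filing date + 21 years → 17 September 2003.
Opposition Stay Credit: +72 days → 28 November 2003.
Product Clearance Extension: +413 days → 14 January 2005.
Prosecution Delay Deduction: −77 days → 29 October 2004.

October 29, 2004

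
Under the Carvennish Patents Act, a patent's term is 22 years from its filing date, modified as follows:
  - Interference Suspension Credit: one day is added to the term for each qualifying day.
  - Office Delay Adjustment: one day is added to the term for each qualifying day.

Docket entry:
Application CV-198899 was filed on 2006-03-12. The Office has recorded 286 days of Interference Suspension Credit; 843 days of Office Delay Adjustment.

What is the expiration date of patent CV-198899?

April 15, 2031

Base term: filing date + 22 years → 12 March 2028.
Interference Suspension Credit: +286 days → 23 December 2028.
Office Delay Adjustment: +843 days → 15 April 2031.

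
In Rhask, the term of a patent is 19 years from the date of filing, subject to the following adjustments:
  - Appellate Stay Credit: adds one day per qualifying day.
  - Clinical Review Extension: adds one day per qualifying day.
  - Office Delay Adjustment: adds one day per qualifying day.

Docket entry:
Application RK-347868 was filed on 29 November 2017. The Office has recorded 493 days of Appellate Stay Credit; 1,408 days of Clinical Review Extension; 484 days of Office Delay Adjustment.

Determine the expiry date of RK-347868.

June 11, 2043

Base term: filing date + 19 years → 29 November 2036.
Appellate Stay Credit: +493 days → 6 April 2038.
Clinical Review Extension: +1408 days → 12 February 2042.
Office Delay Adjustment: +484 days → 11 June 2043.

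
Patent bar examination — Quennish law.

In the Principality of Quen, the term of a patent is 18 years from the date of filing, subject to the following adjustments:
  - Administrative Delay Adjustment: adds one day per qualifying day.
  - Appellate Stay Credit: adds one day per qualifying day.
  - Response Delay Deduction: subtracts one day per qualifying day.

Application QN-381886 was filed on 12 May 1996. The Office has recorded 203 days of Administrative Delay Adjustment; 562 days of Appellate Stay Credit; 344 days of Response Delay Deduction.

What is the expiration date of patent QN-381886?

Base term: filing date + 18 years → 12 May 2014.
Administrative Delay Adjustment: +203 days → 1 December 2014.
Appellate Stay Credit: +562 days → 15 June 2016.
Response Delay Deduction: −344 days → 7 July 2015.

2015-07-07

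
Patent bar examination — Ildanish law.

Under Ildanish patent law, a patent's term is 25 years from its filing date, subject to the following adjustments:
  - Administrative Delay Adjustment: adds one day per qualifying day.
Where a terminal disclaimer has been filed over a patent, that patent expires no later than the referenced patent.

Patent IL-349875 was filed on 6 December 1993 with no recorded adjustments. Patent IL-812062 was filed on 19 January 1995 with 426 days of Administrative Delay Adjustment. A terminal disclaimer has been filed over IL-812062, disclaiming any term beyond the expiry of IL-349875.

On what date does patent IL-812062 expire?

December 6, 2018

Natural term of IL-812062:
  Base: filing + 25 years → 19 January 2020.
  Administrative Delay Adjustment: +426 days → 20 March 2021.
Expiry of referenced patent IL-349875:
  Base: filing + 25 years → 6 December 2018.
Terminal disclaimer: IL-812062 expires on the earlier of 20 March 2021 and 6 December 2018.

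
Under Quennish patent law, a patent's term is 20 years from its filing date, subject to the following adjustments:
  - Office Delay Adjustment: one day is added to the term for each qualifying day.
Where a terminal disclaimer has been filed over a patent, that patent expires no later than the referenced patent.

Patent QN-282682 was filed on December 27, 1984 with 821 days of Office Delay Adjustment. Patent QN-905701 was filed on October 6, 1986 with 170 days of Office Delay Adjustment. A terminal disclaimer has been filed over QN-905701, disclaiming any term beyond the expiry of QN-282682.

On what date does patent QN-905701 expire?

2007-03-25

Natural term of QN-905701:
  Base: filing + 20 years → 6 October 2006.
  Office Delay Adjustment: +170 days → 25 March 2007.
Expiry of referenced patent QN-282682:
  Base: filing + 20 years → 27 December 2004.
  Office Delay Adjustment: +821 days → 28 March 2007.
Terminal disclaimer: QN-905701 expires on the earlier of 25 March 2007 and 28 March 2007.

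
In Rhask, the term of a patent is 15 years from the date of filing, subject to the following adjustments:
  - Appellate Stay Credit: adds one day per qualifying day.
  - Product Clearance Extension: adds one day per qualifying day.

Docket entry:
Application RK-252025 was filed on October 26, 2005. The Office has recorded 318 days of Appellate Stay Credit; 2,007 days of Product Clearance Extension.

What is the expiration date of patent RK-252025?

2027-03-09

Base term: filing date + 15 years → 26 October 2020.
Appellate Stay Credit: +318 days → 9 September 2021.
Product Clearance Extension: +2007 days → 9 March 2027.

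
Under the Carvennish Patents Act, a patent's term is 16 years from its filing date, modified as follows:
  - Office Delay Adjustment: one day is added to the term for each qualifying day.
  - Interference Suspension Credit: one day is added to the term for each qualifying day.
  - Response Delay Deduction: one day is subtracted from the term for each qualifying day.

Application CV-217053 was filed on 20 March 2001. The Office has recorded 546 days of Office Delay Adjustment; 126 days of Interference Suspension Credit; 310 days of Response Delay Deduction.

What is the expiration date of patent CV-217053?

Base term: filing date + 16 years → 20 March 2017.
Office Delay Adjustment: +546 days → 17 September 2018.
Interference Suspension Credit: +126 days → 21 January 2019.
Response Delay Deduction: −310 days → 17 March 2018.

2018-03-17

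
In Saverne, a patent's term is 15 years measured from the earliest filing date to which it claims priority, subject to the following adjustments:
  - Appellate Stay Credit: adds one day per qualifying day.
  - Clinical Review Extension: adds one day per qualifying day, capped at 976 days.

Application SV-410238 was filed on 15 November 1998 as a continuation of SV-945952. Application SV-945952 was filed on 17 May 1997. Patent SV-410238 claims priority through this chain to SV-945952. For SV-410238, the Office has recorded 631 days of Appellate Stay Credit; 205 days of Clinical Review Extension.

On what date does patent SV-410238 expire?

Earliest priority filing: 17 May 1997.
Base term: 17 May 1997 + 15 years → 17 May 2012.
Appellate Stay Credit: +631 days → 7 February 2014.
Clinical Review Extension: 205 days (within the 976-day cap) → +205 days → 31 August 2014.

August 31, 2014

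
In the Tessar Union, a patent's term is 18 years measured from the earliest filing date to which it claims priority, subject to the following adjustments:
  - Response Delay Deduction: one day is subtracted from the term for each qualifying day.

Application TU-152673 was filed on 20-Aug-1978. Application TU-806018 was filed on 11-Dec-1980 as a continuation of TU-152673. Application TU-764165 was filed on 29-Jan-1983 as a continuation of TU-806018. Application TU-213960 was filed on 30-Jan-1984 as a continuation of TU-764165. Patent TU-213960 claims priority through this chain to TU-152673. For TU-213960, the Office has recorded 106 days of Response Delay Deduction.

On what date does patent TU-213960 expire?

May 6, 1996

Earliest priority filing: 20 August 1978.
Base term: 20 August 1978 + 18 years → 20 August 1996.
Response Delay Deduction: −106 days → 6 May 1996.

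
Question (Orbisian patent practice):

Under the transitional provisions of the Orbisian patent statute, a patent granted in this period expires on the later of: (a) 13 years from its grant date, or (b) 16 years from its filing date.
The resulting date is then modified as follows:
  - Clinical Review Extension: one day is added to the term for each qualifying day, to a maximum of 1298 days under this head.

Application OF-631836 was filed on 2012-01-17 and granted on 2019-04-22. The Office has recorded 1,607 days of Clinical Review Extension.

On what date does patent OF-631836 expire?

2035-11-11

(a) grant + 13 years → 22 April 2032.
(b) filing + 16 years → 17 January 2028.
Later of the two: 22 April 2032.
Clinical Review Extension: 1607 days claimed exceeds the 1298-day cap, so +1298 days → 11 November 2035.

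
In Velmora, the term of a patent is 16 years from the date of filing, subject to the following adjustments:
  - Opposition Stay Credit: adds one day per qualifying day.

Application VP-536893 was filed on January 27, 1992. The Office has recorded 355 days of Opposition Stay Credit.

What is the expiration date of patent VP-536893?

January 16, 2009

Base term: filing date + 16 years → 27 January 2008.
Opposition Stay Credit: +355 days → 16 January 2009.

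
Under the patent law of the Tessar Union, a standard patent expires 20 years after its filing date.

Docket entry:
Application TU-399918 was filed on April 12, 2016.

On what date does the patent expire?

Filing date + 20 years → 12 April 2036.

April 12, 2036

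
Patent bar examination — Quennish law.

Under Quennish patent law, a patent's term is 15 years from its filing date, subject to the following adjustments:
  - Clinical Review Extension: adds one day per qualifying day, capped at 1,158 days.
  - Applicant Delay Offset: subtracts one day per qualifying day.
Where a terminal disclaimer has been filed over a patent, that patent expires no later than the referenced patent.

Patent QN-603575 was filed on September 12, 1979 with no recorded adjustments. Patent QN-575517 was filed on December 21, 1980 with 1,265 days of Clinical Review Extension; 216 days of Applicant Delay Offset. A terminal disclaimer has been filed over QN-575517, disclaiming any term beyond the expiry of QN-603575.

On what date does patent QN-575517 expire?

Natural term of QN-575517:
  Base: filing + 15 years → 21 December 1995.
  Clinical Review Extension: 1265 days claimed exceeds the 1158-day cap, so +1158 days → 21 February 1999.
  Applicant Delay Offset: −216 days → 20 July 1998.
Expiry of referenced patent QN-603575:
  Base: filing + 15 years → 12 September 1994.
Terminal disclaimer: QN-575517 expires on the earlier of 20 July 1998 and 12 September 1994.

1994-09-12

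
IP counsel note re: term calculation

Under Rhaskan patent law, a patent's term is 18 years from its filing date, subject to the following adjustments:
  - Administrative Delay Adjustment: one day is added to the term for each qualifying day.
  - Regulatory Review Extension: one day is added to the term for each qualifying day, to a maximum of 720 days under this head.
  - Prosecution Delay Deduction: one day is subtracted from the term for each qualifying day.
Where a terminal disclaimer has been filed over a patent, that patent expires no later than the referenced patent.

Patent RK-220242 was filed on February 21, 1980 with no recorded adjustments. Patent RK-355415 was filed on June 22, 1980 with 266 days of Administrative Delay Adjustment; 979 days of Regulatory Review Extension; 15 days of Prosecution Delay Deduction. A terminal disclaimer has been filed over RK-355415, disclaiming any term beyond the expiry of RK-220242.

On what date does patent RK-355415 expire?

Natural term of RK-355415:
  Base: filing + 18 years → 22 June 1998.
  Administrative Delay Adjustment: +266 days → 15 March 1999.
  Regulatory Review Extension: 979 days claimed exceeds the 720-day cap, so +720 days → 4 March 2001.
  Prosecution Delay Deduction: −15 days → 17 February 2001.
Expiry of referenced patent RK-220242:
  Base: filing + 18 years → 21 February 1998.
Terminal disclaimer: RK-355415 expires on the earlier of 17 February 2001 and 21 February 1998.

February 21, 1998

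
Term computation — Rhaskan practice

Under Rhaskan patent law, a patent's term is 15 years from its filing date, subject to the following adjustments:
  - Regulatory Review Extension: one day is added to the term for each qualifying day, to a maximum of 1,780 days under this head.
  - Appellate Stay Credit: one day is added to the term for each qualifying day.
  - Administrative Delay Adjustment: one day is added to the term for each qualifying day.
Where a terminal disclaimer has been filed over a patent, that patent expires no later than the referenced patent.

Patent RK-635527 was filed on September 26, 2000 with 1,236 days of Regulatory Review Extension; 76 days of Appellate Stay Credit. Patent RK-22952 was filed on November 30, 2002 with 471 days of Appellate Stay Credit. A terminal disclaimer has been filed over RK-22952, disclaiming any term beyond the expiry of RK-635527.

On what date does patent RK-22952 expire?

Natural term of RK-22952:
  Base: filing + 15 years → 30 November 2017.
  Appellate Stay Credit: +471 days → 16 March 2019.
Expiry of referenced patent RK-635527:
  Base: filing + 15 years → 26 September 2015.
  Regulatory Review Extension: 1236 days (within the 1780-day cap) → +1236 days → 13 February 2019.
  Appellate Stay Credit: +76 days → 30 April 2019.
Terminal disclaimer: RK-22952 expires on the earlier of 16 March 2019 and 30 April 2019.

2019-03-16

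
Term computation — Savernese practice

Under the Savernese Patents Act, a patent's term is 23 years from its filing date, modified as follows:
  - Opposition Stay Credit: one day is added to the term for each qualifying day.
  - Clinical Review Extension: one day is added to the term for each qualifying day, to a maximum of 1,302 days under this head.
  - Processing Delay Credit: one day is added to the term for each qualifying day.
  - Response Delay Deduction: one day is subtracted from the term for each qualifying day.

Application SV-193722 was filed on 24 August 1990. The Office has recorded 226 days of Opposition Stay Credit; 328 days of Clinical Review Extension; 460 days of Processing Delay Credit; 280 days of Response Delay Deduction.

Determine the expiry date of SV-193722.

Base term: filing date + 23 years → 24 August 2013.
Opposition Stay Credit: +226 days → 7 April 2014.
Clinical Review Extension: 328 days (within the 1302-day cap) → +328 days → 1 March 2015.
Processing Delay Credit: +460 days → 3 June 2016.
Response Delay Deduction: −280 days → 28 August 2015.

2015-08-28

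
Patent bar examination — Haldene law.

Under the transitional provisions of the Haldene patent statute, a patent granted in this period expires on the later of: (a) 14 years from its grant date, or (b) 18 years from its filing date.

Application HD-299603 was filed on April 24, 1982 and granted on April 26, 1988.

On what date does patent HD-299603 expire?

2002-04-26

(a) grant + 14 years → 26 April 2002.
(b) filing + 18 years → 24 April 2000.
Later of the two: 26 April 2002.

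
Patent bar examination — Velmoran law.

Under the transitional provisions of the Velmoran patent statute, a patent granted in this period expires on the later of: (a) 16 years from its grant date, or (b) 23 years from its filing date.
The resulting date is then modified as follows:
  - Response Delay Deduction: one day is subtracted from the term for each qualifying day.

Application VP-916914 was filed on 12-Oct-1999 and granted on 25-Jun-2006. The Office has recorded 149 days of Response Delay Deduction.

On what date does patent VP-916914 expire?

(a) grant + 16 years → 25 June 2022.
(b) filing + 23 years → 12 October 2022.
Later of the two: 12 October 2022.
Response Delay Deduction: −149 days → 16 May 2022.

2022-05-16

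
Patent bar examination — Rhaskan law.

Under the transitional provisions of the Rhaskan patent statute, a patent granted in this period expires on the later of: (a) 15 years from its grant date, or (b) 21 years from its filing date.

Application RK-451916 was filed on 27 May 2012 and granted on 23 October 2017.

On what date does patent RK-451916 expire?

May 27, 2033

(a) grant + 15 years → 23 October 2032.
(b) filing + 21 years → 27 May 2033.
Later of the two: 27 May 2033.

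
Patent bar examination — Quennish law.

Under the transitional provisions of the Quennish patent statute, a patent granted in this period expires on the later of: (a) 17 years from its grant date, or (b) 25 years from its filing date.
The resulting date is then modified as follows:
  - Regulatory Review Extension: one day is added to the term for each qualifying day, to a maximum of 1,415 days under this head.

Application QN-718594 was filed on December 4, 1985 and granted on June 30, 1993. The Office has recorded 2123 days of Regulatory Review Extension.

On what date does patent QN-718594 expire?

2014-10-19

(a) grant + 17 years → 30 June 2010.
(b) filing + 25 years → 4 December 2010.
Later of the two: 4 December 2010.
Regulatory Review Extension: 2123 days claimed exceeds the 1415-day cap, so +1415 days → 19 October 2014.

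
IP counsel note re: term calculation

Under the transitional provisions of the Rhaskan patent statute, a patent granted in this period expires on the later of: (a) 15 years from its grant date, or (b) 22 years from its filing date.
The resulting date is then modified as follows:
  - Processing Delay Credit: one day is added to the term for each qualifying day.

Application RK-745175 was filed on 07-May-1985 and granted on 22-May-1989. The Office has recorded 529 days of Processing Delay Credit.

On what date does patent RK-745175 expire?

October 17, 2008

(a) grant + 15 years → 22 May 2004.
(b) filing + 22 years → 7 May 2007.
Later of the two: 7 May 2007.
Processing Delay Credit: +529 days → 17 October 2008.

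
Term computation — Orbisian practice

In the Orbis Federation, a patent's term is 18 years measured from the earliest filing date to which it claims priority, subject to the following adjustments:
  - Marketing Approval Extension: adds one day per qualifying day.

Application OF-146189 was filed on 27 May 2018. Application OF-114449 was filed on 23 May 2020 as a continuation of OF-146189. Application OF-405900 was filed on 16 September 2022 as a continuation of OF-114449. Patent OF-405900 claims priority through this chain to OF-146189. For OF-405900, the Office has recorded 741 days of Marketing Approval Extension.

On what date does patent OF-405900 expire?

2038-06-07

Earliest priority filing: 27 May 2018.
Base term: 27 May 2018 + 18 years → 27 May 2036.
Marketing Approval Extension: +741 days → 7 June 2038.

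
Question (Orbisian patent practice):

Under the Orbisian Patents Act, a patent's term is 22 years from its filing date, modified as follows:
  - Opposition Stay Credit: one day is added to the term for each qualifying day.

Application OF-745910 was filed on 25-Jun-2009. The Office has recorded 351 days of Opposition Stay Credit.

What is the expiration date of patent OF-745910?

Base term: filing date + 22 years → 25 June 2031.
Opposition Stay Credit: +351 days → 10 June 2032.

2032-06-10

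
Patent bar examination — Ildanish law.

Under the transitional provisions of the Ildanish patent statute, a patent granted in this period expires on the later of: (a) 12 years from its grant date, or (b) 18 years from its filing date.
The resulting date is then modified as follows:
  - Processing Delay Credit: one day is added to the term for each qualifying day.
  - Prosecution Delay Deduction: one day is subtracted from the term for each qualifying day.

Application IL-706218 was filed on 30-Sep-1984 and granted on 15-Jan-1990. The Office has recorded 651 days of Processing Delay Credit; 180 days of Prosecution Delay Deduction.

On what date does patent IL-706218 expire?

(a) grant + 12 years → 15 January 2002.
(b) filing + 18 years → 30 September 2002.
Later of the two: 30 September 2002.
Processing Delay Credit: +651 days → 12 July 2004.
Prosecution Delay Deduction: −180 days → 14 January 2004.

January 14, 2004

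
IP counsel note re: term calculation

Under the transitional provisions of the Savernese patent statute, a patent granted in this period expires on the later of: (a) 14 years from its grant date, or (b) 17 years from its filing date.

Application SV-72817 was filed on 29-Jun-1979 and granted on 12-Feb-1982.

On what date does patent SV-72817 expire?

June 29, 1996

(a) grant + 14 years → 12 February 1996.
(b) filing + 17 years → 29 June 1996.
Later of the two: 29 June 1996.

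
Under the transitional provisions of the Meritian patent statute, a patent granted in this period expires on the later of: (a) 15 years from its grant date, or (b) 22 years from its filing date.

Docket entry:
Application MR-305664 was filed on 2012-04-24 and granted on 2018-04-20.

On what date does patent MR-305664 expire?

2034-04-24

(a) grant + 15 years → 20 April 2033.
(b) filing + 22 years → 24 April 2034.
Later of the two: 24 April 2034.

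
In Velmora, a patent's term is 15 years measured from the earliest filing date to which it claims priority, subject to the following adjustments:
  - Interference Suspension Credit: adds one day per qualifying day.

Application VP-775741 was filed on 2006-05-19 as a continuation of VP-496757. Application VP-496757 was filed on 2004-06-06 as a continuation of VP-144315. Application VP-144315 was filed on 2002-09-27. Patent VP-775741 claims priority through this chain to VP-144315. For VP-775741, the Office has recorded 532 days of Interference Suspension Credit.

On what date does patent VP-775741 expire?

March 13, 2019

Earliest priority filing: 27 September 2002.
Base term: 27 September 2002 + 15 years → 27 September 2017.
Interference Suspension Credit: +532 days → 13 March 2019.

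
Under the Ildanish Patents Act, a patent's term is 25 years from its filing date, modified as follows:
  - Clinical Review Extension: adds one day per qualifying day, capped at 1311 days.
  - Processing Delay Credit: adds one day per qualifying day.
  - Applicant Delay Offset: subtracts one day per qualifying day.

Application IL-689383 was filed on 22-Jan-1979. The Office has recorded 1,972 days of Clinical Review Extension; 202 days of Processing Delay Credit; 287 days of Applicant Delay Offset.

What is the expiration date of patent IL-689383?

June 1, 2007

Base term: filing date + 25 years → 22 January 2004.
Clinical Review Extension: 1972 days claimed exceeds the 1311-day cap, so +1311 days → 25 August 2007.
Processing Delay Credit: +202 days → 14 March 2008.
Applicant Delay Offset: −287 days → 1 June 2007.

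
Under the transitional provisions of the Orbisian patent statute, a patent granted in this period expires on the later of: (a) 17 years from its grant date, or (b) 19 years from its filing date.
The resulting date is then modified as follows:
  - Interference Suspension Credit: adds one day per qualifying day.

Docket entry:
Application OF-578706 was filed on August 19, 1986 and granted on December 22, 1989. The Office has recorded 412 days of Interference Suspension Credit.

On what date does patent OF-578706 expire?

2008-02-07

(a) grant + 17 years → 22 December 2006.
(b) filing + 19 years → 19 August 2005.
Later of the two: 22 December 2006.
Interference Suspension Credit: +412 days → 7 February 2008.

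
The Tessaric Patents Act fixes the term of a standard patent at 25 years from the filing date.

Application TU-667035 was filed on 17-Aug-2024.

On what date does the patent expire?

2049-08-17

Filing date + 25 years → 17 August 2049.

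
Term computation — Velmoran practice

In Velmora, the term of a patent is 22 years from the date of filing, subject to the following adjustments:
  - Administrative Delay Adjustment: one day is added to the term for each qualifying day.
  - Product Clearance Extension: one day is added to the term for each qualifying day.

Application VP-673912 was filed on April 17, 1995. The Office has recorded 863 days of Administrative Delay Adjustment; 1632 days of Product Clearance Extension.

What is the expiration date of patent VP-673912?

2024-02-15

Base term: filing date + 22 years → 17 April 2017.
Administrative Delay Adjustment: +863 days → 28 August 2019.
Product Clearance Extension: +1632 days → 15 February 2024.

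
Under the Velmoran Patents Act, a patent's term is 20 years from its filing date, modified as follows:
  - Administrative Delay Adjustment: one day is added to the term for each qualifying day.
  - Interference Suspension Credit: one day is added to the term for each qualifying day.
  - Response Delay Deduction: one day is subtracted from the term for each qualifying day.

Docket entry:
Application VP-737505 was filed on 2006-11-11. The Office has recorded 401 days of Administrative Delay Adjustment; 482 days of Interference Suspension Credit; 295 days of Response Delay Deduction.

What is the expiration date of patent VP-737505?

Base term: filing date + 20 years → 11 November 2026.
Administrative Delay Adjustment: +401 days → 17 December 2027.
Interference Suspension Credit: +482 days → 12 April 2029.
Response Delay Deduction: −295 days → 21 June 2028.

2028-06-21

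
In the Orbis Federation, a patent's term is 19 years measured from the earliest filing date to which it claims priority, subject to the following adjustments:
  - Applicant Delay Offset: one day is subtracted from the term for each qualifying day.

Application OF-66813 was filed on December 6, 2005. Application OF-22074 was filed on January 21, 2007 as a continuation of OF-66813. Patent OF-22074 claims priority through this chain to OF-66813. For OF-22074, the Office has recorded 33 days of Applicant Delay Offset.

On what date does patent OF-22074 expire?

Earliest priority filing: 6 December 2005.
Base term: 6 December 2005 + 19 years → 6 December 2024.
Applicant Delay Offset: −33 days → 3 November 2024.

2024-11-03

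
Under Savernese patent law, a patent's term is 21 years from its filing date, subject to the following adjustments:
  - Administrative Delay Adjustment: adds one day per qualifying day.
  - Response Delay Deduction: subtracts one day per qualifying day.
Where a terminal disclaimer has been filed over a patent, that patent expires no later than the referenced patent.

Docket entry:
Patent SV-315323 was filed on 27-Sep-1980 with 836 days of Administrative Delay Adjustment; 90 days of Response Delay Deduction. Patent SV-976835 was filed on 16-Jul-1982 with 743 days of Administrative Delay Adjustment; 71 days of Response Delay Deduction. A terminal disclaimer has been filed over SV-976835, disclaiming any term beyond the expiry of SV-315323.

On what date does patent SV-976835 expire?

2003-10-13

Natural term of SV-976835:
  Base: filing + 21 years → 16 July 2003.
  Administrative Delay Adjustment: +743 days → 28 July 2005.
  Response Delay Deduction: −71 days → 18 May 2005.
Expiry of referenced patent SV-315323:
  Base: filing + 21 years → 27 September 2001.
  Administrative Delay Adjustment: +836 days → 11 January 2004.
  Response Delay Deduction: −90 days → 13 October 2003.
Terminal disclaimer: SV-976835 expires on the earlier of 18 May 2005 and 13 October 2003.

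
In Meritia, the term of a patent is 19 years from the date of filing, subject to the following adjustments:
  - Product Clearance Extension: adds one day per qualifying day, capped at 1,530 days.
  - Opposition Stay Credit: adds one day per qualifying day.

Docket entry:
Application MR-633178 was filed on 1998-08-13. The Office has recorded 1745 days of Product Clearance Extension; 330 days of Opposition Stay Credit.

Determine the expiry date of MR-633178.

Base term: filing date + 19 years → 13 August 2017.
Product Clearance Extension: 1745 days claimed exceeds the 1530-day cap, so +1530 days → 21 October 2021.
Opposition Stay Credit: +330 days → 16 September 2022.

2022-09-16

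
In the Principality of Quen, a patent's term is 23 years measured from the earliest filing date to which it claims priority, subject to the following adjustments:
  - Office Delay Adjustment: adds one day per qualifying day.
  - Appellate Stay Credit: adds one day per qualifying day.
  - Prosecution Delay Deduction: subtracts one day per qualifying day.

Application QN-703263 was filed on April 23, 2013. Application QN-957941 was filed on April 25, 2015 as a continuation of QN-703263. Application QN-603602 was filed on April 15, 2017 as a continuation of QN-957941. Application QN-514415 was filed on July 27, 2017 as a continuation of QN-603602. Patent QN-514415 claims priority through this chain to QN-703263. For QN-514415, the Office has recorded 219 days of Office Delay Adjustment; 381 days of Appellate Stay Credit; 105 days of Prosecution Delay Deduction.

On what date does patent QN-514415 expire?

Earliest priority filing: 23 April 2013.
Base term: 23 April 2013 + 23 years → 23 April 2036.
Office Delay Adjustment: +219 days → 28 November 2036.
Appellate Stay Credit: +381 days → 14 December 2037.
Prosecution Delay Deduction: −105 days → 31 August 2037.

2037-08-31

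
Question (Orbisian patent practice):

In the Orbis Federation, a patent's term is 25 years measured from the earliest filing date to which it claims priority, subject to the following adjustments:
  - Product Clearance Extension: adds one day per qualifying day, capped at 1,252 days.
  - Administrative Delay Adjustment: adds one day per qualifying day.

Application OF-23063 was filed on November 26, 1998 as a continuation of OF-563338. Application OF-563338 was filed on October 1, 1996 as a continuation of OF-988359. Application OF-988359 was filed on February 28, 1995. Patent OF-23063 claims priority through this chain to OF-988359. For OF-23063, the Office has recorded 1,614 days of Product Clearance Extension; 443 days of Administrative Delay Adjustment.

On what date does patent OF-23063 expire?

Earliest priority filing: 28 February 1995.
Base term: 28 February 1995 + 25 years → 28 February 2020.
Product Clearance Extension: 1614 days claimed exceeds the 1252-day cap, so +1252 days → 3 August 2023.
Administrative Delay Adjustment: +443 days → 19 October 2024.

October 19, 2024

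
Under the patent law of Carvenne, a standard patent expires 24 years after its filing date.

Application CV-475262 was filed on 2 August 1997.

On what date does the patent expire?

Filing date + 24 years → 2 August 2021.

August 2, 2021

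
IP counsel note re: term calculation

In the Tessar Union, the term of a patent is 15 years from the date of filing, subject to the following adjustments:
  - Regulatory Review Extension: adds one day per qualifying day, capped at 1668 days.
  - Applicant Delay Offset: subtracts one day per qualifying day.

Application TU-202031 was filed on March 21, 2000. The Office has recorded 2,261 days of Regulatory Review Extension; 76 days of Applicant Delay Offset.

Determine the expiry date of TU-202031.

Base term: filing date + 15 years → 21 March 2015.
Regulatory Review Extension: 2261 days claimed exceeds the 1668-day cap, so +1668 days → 14 October 2019.
Applicant Delay Offset: −76 days → 30 July 2019.

July 30, 2019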